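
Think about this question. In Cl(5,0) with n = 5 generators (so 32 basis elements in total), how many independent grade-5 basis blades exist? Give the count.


Number of grade-k basis blades in Cl(p,q) with n = p + q is C(n, k).
n = 5 + 0 = 5
C(5, 5) = 5! / (5! * 0!)
= 120 / (120 * 1)
= 1


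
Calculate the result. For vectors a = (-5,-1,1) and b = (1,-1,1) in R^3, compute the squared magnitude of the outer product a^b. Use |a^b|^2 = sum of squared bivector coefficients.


a wedge b = (a1*b2 - a2*b1)*e12 + (a1*b3 - a3*b1)*e13 + (a2*b3 - a3*b2)*e23
e12 coeff: (-5)*(-1) - (-1)*1 = 5 - (-1) = 6
e13 coeff: (-5)*1 - 1*1 = -5 - 1 = -6
e23 coeff: (-1)*1 - 1*(-1) = -1 - (-1) = 0
|a wedge b|^2 = 6^2 + (-6)^2 + 0^2
= 36 + 36 + 0
= 72


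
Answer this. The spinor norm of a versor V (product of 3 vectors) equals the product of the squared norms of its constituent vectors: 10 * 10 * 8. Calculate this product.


Spinor norm N(V) = |v1|^2 * |v2|^2 * ... * |v3|^2
= 10 * 10 * 8
Running product: 10, 100, 800
N(V) = 800


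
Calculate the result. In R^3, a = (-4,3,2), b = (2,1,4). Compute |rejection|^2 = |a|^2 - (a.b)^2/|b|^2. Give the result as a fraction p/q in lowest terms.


|a|^2 = (-4)^2 + 3^2 + 2^2 = 29
|b|^2 = 2^2 + 1^2 + 4^2 = 21
a . b = (-4)*2 + 3*1 + 2*4 = 3
(a.b)^2 = 3^2 = 9
|rej|^2 = 29 - 9/21
= (609 - 9)/21
= 600/21
In lowest terms: 200/7


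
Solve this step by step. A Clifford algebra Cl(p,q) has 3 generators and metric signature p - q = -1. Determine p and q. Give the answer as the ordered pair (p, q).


We need p + q = 3 and p - q = -1.
Adding: 2p = 3 + (-1) = 2, so p = 1.
Then q = 3 - 1 = 2.
(p, q) = (1, 2)


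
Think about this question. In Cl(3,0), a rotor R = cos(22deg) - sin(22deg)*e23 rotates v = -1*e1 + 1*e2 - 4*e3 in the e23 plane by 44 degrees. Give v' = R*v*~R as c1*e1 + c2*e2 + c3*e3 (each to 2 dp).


Rotor R = cos(22deg) - sin(22deg)*e23
Rotation angle theta = 2 * 22 = 44 degrees in the e23 plane (e2 -> e3).
The component perpendicular to the plane (e1) is invariant: v'_1 = v1 = -1.00
cos(44deg) = 0.7193, sin(44deg) = 0.6947
v'_2 = v2*cos(theta) - v3*sin(theta) = 1*0.7193 - (-4)*0.6947 = 3.50
v'_3 = v2*sin(theta) + v3*cos(theta) = 1*0.6947 + (-4)*0.7193 = -2.18
v' = -1.00*e1 + 3.50*e2 - 2.18*e3


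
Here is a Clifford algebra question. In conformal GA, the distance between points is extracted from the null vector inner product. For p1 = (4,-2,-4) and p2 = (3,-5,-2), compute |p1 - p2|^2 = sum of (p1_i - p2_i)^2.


p1 - p2 = (1, 3, -2)
|p1 - p2|^2 = 1^2 + 3^2 + (-2)^2
= 1 + 9 + 4
= 14


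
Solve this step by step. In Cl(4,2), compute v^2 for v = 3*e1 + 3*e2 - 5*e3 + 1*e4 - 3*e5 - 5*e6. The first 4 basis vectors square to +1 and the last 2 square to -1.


v^2 = sum of c_i^2 * e_i^2
Positive signature terms (e_i^2 = +1): 3^2 + 3^2 + (-5)^2 + 1^2 = 44
Negative signature terms (e_j^2 = -1): (-3)^2 + (-5)^2 = 34
v^2 = 44 - 34 = 10


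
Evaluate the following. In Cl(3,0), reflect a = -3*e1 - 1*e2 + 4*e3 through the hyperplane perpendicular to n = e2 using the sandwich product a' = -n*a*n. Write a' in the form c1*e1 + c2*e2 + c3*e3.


Reflection formula: a' = -n*a*n, with n = e2 (unit vector, n^2 = 1).
For reflection through hyperplane perp to e2:
The component along e2 flips sign, others stay.
a = (-3, -1, 4)
a' = (-3, 1, 4)
a' = -3*e1 + 1*e2 + 4*e3


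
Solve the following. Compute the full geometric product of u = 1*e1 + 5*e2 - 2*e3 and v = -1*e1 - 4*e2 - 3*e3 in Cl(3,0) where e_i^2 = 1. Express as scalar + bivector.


In Cl(3,0): e_i^2 = 1, e_ie_j = -e_je_i for i != j.
Scalar part = u . v = 1*(-1) + 5*(-4) + (-2)*(-3)
= -1 + (-20) + 6 = -15
e12 coeff = 1*(-4) - 5*(-1) = -4 - (-5) = 1
e13 coeff = 1*(-3) - (-2)*(-1) = -3 - 2 = -5
e23 coeff = 5*(-3) - (-2)*(-4) = -15 - 8 = -23
uv = -15 + 1*e12 - 5*e13 - 23*e23


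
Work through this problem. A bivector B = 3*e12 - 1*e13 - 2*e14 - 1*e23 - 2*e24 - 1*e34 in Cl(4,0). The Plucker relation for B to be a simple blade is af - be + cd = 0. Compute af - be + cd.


Plucker relation: af - be + cd
a*f = 3*(-1) = -3
b*e = (-1)*(-2) = 2
c*d = (-2)*(-1) = 2
af - be + cd = -3 - 2 + 2
= -3


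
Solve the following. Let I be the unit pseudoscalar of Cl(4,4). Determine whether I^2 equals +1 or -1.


The pseudoscalar I = e1...e_n (product of all n generators) of Cl(p,q) satisfies I^2 = (-1)^(q + n(n-1)/2).
p = 4, q = 4, n = p + q = 8
n(n-1)/2 = 8 * 7 / 2 = 28
Exponent = q + n(n-1)/2 = 4 + 28 = 32
I^2 = (-1)^32 = +1


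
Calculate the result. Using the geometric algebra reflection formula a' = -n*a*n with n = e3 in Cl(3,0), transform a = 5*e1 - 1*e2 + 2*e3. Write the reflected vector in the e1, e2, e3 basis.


Reflection formula: a' = -n*a*n, with n = e3 (unit vector, n^2 = 1).
For reflection through hyperplane perp to e3:
The component along e3 flips sign, others stay.
a = (5, -1, 2)
a' = (5, -1, -2)
a' = 5*e1 - 1*e2 - 2*e3


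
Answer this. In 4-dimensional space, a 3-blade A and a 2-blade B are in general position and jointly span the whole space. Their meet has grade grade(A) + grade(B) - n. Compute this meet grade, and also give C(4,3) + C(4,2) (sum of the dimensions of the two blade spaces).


Meet grade = grade(A) + grade(B) - n
= 3 + 2 - 4 = 1
C(4,3) = 4
C(4,2) = 6
dim_A + dim_B = 4 + 6 = 10


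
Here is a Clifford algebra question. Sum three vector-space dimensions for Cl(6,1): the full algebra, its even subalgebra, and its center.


n = 6 + 1 = 7
Total dim = 2^7 = 128
Even subalgebra dim = 2^6 = 64
n is odd, so center dim = 2
Sum = 128 + 64 + 2 = 194


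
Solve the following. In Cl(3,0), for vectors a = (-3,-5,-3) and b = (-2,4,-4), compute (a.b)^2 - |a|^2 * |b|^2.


a . b = (-3)*(-2) + (-5)*4 + (-3)*(-4)
= 6 + (-20) + 12 = -2
|a|^2 = (-3)^2 + (-5)^2 + (-3)^2 = 43
|b|^2 = (-2)^2 + 4^2 + (-4)^2 = 36
(a.b)^2 = (-2)^2 = 4
|a|^2 * |b|^2 = 43 * 36 = 1548
Result = 4 - 1548 = -1544


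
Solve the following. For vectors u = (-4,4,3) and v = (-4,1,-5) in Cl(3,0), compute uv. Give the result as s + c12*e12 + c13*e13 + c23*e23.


In Cl(3,0): e_i^2 = 1, e_ie_j = -e_je_i for i != j.
Scalar part = u . v = (-4)*(-4) + 4*1 + 3*(-5)
= 16 + 4 + (-15) = 5
e12 coeff = (-4)*1 - 4*(-4) = -4 - (-16) = 12
e13 coeff = (-4)*(-5) - 3*(-4) = 20 - (-12) = 32
e23 coeff = 4*(-5) - 3*1 = -20 - 3 = -23
uv = 5 + 12*e12 + 32*e13 - 23*e23


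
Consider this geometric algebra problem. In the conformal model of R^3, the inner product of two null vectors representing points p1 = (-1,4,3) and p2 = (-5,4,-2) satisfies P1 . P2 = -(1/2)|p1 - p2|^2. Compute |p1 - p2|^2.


p1 - p2 = (4, 0, 5)
|p1 - p2|^2 = 4^2 + 0^2 + 5^2
= 16 + 0 + 25
= 41


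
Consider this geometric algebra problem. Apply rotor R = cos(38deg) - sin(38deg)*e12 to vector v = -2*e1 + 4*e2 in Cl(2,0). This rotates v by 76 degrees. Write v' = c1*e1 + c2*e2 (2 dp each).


Rotor R = cos(38deg) - sin(38deg)*e12
Rotation angle theta = 2 * 38 = 76 degrees
v' = R*v*~R rotates v by theta.
cos(76deg) = 0.2419, sin(76deg) = 0.9703
v'_1 = -2*cos(76deg) - 4*sin(76deg)
= -2*0.2419 - 4*0.9703
= -4.37
v'_2 = -2*sin(76deg) + 4*cos(76deg)
= -2*0.9703 + 4*0.2419
= -0.97
v' = -4.37*e1 - 0.97*e2


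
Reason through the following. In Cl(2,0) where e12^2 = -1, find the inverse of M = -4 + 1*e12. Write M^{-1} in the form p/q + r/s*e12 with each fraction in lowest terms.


M = -4 + 1*e12, where e12^2 = -1.
Since M commutes with its reverse ~M = a - b*e12, M * ~M = a^2 - b^2*e12^2 = a^2 + b^2.
So M^{-1} = ~M / (a^2 + b^2) = (a - b*e12)/(a^2 + b^2).
a^2 + b^2 = 16 + 1 = 17
Scalar part = -4/17 = -4/17
Bivector coeff = -1/17 = -1/17
M^{-1} = -4/17 - 1/17*e12


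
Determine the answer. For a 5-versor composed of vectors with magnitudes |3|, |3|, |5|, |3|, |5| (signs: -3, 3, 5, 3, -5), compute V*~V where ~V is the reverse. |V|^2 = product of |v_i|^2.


Each vector v_i has |v_i|^2 = s_i^2
Squared scales: (-3)^2 = 9, 3^2 = 9, 5^2 = 25, 3^2 = 9, (-5)^2 = 25
|V|^2 = 9 * 9 * 25 * 9 * 25
= 455625


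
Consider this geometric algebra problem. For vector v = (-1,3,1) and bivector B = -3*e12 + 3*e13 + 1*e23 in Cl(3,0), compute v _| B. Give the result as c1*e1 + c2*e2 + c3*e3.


Left contraction v _| B = <vB>_1 (grade-1 part of the geometric product vB).
Using e1_|e12 = e2, e2_|e12 = -e1, e1_|e13 = e3, e3_|e13 = -e1, e2_|e23 = e3, e3_|e23 = -e2:
e1 coeff: -v2*b12 - v3*b13 = -(3)*(-3) - (1)*(3) = 6
e2 coeff: v1*b12 - v3*b23 = (-1)*(-3) - (1)*(1) = 2
e3 coeff: v1*b13 + v2*b23 = (-1)*(3) + (3)*(1) = 0
v _| B = 6*e1 + 2*e2 + 0*e3


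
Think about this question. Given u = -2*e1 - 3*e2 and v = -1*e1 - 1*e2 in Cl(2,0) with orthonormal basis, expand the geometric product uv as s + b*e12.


Expand: (-2*e1 - 3*e2)(-1*e1 - 1*e2)
= (-2)*(-1)*e1e1 + (-2)*(-1)*e1e2 + (-3)*(-1)*e2e1 + (-3)*(-1)*e2e2
Using e1^2 = e2^2 = 1, e2e1 = -e1e2:
Scalar part s = (-2)*(-1) + (-3)*(-1) = 2 + 3 = 5
Bivector part b = (-2)*(-1) - (-3)*(-1) = 2 - 3 = -1
uv = 5 - 1*e12


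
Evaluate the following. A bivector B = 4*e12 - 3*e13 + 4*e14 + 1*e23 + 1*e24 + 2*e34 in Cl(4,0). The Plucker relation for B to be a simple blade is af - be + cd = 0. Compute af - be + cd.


Plucker relation: af - be + cd
a*f = 4*2 = 8
b*e = (-3)*1 = -3
c*d = 4*1 = 4
af - be + cd = 8 - (-3) + 4
= 15


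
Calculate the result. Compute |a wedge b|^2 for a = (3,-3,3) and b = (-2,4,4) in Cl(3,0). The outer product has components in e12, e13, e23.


a wedge b = (a1*b2 - a2*b1)*e12 + (a1*b3 - a3*b1)*e13 + (a2*b3 - a3*b2)*e23
e12 coeff: 3*4 - (-3)*(-2) = 12 - 6 = 6
e13 coeff: 3*4 - 3*(-2) = 12 - (-6) = 18
e23 coeff: (-3)*4 - 3*4 = -12 - 12 = -24
|a wedge b|^2 = 6^2 + 18^2 + (-24)^2
= 36 + 324 + 576
= 936


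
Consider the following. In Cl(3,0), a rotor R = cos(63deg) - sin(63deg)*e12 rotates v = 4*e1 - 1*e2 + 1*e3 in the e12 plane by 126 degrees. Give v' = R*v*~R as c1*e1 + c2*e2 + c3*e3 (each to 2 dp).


Rotor R = cos(63deg) - sin(63deg)*e12
Rotation angle theta = 2 * 63 = 126 degrees in the e12 plane (e1 -> e2).
The component perpendicular to the plane (e3) is invariant: v'_3 = v3 = 1.00
cos(126deg) = -0.5878, sin(126deg) = 0.8090
v'_1 = v1*cos(theta) - v2*sin(theta) = 4*(-0.5878) - (-1)*0.8090 = -1.54
v'_2 = v1*sin(theta) + v2*cos(theta) = 4*0.8090 + (-1)*(-0.5878) = 3.82
v' = -1.54*e1 + 3.82*e2 + 1.00*e3


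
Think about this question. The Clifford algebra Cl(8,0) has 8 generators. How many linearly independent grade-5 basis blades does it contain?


Number of grade-k basis blades in Cl(p,q) with n = p + q is C(n, k).
n = 8 + 0 = 8
C(8, 5) = 8! / (5! * 3!)
= 40320 / (120 * 6)
= 56


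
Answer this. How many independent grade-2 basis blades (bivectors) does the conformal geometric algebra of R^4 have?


The conformal model of R^4 uses Cl(5,1) with m = 4 + 2 = 6 generators.
Number of grade-2 blades = C(m, 2) = C(6, 2)
= 6*5/2 = 15


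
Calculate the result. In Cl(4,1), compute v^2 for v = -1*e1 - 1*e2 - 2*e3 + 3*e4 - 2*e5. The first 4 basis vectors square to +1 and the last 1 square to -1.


v^2 = sum of c_i^2 * e_i^2
Positive signature terms (e_i^2 = +1): (-1)^2 + (-1)^2 + (-2)^2 + 3^2 = 15
Negative signature terms (e_j^2 = -1): (-2)^2 = 4
v^2 = 15 - 4 = 11


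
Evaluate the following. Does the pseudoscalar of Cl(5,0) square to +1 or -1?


The pseudoscalar I = e1...e_n (product of all n generators) of Cl(p,q) satisfies I^2 = (-1)^(q + n(n-1)/2).
p = 5, q = 0, n = p + q = 5
n(n-1)/2 = 5 * 4 / 2 = 10
Exponent = q + n(n-1)/2 = 0 + 10 = 10
I^2 = (-1)^10 = +1


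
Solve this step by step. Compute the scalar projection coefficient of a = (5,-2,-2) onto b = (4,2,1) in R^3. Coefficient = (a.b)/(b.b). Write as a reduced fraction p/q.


Projection coefficient = (a . b) / (b . b)
a . b = 5*4 + (-2)*2 + (-2)*1
= 20 + (-4) + (-2) = 14
b . b = 4^2 + 2^2 + 1^2
= 16 + 4 + 1 = 21
Coefficient = 14/21
In lowest terms: 2/3


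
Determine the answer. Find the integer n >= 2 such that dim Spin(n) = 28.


dim Spin(n) = dim so(n) = n(n-1)/2.
Solve n(n-1)/2 = 28, i.e. n^2 - n - 56 = 0.
Discriminant = 1 + 8*28 = 225
n = (1 + sqrt(225))/2 = (1 + 15)/2 = 8


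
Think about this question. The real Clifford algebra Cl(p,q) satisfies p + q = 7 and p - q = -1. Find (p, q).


We need p + q = 7 and p - q = -1.
Adding: 2p = 7 + (-1) = 6, so p = 3.
Then q = 7 - 3 = 4.
(p, q) = (3, 4)


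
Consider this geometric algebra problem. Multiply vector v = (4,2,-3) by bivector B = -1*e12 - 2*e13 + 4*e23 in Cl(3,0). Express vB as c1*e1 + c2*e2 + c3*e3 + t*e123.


vB has grade-1 (vector) and grade-3 (trivector) parts: vB = (v _| B) + (v ^ B).
Vector part <vB>_1:
  e1: -v2*b12 - v3*b13 = -(2)*(-1) - (-3)*(-2) = -4
  e2: v1*b12 - v3*b23 = (4)*(-1) - (-3)*(4) = 8
  e3: v1*b13 + v2*b23 = (4)*(-2) + (2)*(4) = 0
Trivector part <vB>_3:
  e123: v1*b23 - v2*b13 + v3*b12 = (4)*(4) - (2)*(-2) + (-3)*(-1) = 23
vB = -4*e1 + 8*e2 + 0*e3 + 23*e123


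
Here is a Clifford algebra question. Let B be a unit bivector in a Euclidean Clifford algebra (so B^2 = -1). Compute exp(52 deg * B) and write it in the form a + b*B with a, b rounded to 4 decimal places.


For a unit bivector B with B^2 = -1, the exponential series gives
e^(theta*B) = cos(theta) + sin(theta)*B (the GA analogue of Euler's formula).
theta = 52 degrees = 0.907571 rad
cos(52 deg) = 0.6157
sin(52 deg) = 0.7880
exp(theta*B) = 0.6157 + 0.7880*B


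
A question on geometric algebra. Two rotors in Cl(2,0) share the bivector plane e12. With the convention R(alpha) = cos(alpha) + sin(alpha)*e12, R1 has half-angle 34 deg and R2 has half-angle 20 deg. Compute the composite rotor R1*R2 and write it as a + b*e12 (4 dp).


Same-plane rotors commute and their half-angles add:
R1*R2 = cos(a1 + a2) + sin(a1 + a2)*e12.
a1 + a2 = 34 + 20 = 54 deg
cos(54 deg) = 0.5878
sin(54 deg) = 0.8090
R1*R2 = 0.5878 + 0.8090*e12


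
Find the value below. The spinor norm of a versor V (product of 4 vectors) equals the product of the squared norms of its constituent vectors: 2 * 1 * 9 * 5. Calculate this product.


Spinor norm N(V) = |v1|^2 * |v2|^2 * ... * |v4|^2
= 2 * 1 * 9 * 5
Running product: 2, 2, 18, 90
N(V) = 90


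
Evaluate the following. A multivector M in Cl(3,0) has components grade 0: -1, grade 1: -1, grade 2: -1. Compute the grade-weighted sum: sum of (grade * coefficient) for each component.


Grade-weighted sum = sum of grade_k * coefficient_k
0*(-1) = 0
1*(-1) = -1
2*(-1) = -2
Total = 0 + (-1) + (-2) = -3


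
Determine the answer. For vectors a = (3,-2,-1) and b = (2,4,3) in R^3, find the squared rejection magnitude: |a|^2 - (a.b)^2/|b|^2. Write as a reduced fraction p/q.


|a|^2 = 3^2 + (-2)^2 + (-1)^2 = 14
|b|^2 = 2^2 + 4^2 + 3^2 = 29
a . b = 3*2 + (-2)*4 + (-1)*3 = -5
(a.b)^2 = (-5)^2 = 25
|rej|^2 = 14 - 25/29
= (406 - 25)/29
= 381/29
In lowest terms: 381/29


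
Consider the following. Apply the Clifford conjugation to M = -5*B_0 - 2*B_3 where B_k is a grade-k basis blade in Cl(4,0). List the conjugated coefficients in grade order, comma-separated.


Clifford conjugate sign for grade k: (-1)^(k(k+1)/2)
Grade 0: (-1)^(0*1/2) = (-1)^0 = 1, coeff -5 -> -5
Grade 3: (-1)^(3*4/2) = (-1)^6 = 1, coeff -2 -> -2
Conjugated coefficients: -5, -2


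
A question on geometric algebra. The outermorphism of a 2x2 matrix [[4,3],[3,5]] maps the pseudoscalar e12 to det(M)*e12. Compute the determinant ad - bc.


The outermorphism of a linear map f sends e1^e2 to f(e1)^f(e2).
f(e1) = 4*e1 + 3*e2
f(e2) = 3*e1 + 5*e2
f(e1) ^ f(e2) = (4*e1 + 3*e2) ^ (3*e1 + 5*e2)
= 4*5*e12 + 3*3*e21
= (20 - 9)*e12
= 11*e12
Coefficient = 11


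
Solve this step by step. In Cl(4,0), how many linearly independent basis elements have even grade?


Even subalgebra dimension = 2^(n-1)
n = 4 + 0 = 4
2^(4 - 1) = 2^3 = 8
Verification: sum of C(4,k) for even k = 1 + 6 + 1 = 8
Result = 8


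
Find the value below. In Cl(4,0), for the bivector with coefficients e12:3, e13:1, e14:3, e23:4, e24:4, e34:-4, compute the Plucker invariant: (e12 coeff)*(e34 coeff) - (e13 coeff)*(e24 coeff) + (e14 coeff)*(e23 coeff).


Plucker relation: af - be + cd
a*f = 3*(-4) = -12
b*e = 1*4 = 4
c*d = 3*4 = 12
af - be + cd = -12 - 4 + 12
= -4


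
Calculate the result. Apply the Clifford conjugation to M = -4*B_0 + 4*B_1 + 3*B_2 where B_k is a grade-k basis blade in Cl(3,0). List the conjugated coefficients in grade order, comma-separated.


Clifford conjugate sign for grade k: (-1)^(k(k+1)/2)
Grade 0: (-1)^(0*1/2) = (-1)^0 = 1, coeff -4 -> -4
Grade 1: (-1)^(1*2/2) = (-1)^1 = -1, coeff 4 -> -4
Grade 2: (-1)^(2*3/2) = (-1)^3 = -1, coeff 3 -> -3
Conjugated coefficients: -4, -4, -3


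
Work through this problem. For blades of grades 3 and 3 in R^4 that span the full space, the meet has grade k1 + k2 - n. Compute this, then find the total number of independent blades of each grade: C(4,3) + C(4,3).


Meet grade = grade(A) + grade(B) - n
= 3 + 3 - 4 = 2
C(4,3) = 4
C(4,3) = 4
dim_A + dim_B = 4 + 4 = 8


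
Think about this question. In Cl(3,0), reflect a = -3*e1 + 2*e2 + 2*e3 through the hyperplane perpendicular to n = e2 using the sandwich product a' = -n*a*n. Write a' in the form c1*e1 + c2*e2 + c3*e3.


Reflection formula: a' = -n*a*n, with n = e2 (unit vector, n^2 = 1).
For reflection through hyperplane perp to e2:
The component along e2 flips sign, others stay.
a = (-3, 2, 2)
a' = (-3, -2, 2)
a' = -3*e1 - 2*e2 + 2*e3


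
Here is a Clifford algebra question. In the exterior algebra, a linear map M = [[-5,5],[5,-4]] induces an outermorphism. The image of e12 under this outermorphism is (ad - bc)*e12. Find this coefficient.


The outermorphism of a linear map f sends e1^e2 to f(e1)^f(e2).
f(e1) = -5*e1 + 5*e2
f(e2) = 5*e1 - 4*e2
f(e1) ^ f(e2) = (-5*e1 + 5*e2) ^ (5*e1 - 4*e2)
= (-5)*(-4)*e12 + 5*5*e21
= (20 - 25)*e12
= -5*e12
Coefficient = -5


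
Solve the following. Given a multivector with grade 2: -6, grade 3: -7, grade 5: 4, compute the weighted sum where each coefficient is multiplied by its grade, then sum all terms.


Grade-weighted sum = sum of grade_k * coefficient_k
2*(-6) = -12
3*(-7) = -21
5*4 = 20
Total = -12 + (-21) + 20 = -13


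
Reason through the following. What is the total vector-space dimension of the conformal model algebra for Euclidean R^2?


The conformal model of R^2 uses Cl(3,1): the 2 Euclidean generators plus two extra orthogonal generators e+ (e+^2 = +1) and e- (e-^2 = -1), from which the null vectors e0, einf are built.
Number of generators m = 2 + 2 = 4.
dim Cl(p,q) = 2^m = 2^4 = 16


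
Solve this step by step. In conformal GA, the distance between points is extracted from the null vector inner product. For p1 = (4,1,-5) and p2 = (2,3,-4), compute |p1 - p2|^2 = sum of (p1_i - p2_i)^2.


p1 - p2 = (2, -2, -1)
|p1 - p2|^2 = 2^2 + (-2)^2 + (-1)^2
= 4 + 4 + 1
= 9


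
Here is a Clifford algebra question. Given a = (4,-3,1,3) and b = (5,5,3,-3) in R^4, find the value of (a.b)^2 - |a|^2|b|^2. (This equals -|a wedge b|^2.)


a . b = 4*5 + (-3)*5 + 1*3 + 3*(-3)
= 20 + (-15) + 3 + (-9) = -1
|a|^2 = 4^2 + (-3)^2 + 1^2 + 3^2 = 35
|b|^2 = 5^2 + 5^2 + 3^2 + (-3)^2 = 68
(a.b)^2 = (-1)^2 = 1
|a|^2 * |b|^2 = 35 * 68 = 2380
Result = 1 - 2380 = -2379


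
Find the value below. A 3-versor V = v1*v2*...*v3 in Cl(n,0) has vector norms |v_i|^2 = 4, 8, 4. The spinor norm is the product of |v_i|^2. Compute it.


Spinor norm N(V) = |v1|^2 * |v2|^2 * ... * |v3|^2
= 4 * 8 * 4
Running product: 4, 32, 128
N(V) = 128


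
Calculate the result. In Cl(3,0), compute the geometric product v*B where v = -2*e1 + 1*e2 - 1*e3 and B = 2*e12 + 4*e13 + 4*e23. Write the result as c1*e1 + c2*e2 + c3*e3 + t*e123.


vB has grade-1 (vector) and grade-3 (trivector) parts: vB = (v _| B) + (v ^ B).
Vector part <vB>_1:
  e1: -v2*b12 - v3*b13 = -(1)*(2) - (-1)*(4) = 2
  e2: v1*b12 - v3*b23 = (-2)*(2) - (-1)*(4) = 0
  e3: v1*b13 + v2*b23 = (-2)*(4) + (1)*(4) = -4
Trivector part <vB>_3:
  e123: v1*b23 - v2*b13 + v3*b12 = (-2)*(4) - (1)*(4) + (-1)*(2) = -14
vB = 2*e1 + 0*e2 - 4*e3 - 14*e123


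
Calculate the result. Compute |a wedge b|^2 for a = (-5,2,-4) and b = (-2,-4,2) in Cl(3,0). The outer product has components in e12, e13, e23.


a wedge b = (a1*b2 - a2*b1)*e12 + (a1*b3 - a3*b1)*e13 + (a2*b3 - a3*b2)*e23
e12 coeff: (-5)*(-4) - 2*(-2) = 20 - (-4) = 24
e13 coeff: (-5)*2 - (-4)*(-2) = -10 - 8 = -18
e23 coeff: 2*2 - (-4)*(-4) = 4 - 16 = -12
|a wedge b|^2 = 24^2 + (-18)^2 + (-12)^2
= 576 + 324 + 144
= 1044


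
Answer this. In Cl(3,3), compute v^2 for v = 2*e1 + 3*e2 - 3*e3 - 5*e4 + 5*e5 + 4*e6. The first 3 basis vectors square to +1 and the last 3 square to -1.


v^2 = sum of c_i^2 * e_i^2
Positive signature terms (e_i^2 = +1): 2^2 + 3^2 + (-3)^2 = 22
Negative signature terms (e_j^2 = -1): (-5)^2 + 5^2 + 4^2 = 66
v^2 = 22 - 66 = -44


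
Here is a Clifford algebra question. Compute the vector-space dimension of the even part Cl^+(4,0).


Even subalgebra dimension = 2^(n-1)
n = 4 + 0 = 4
2^(4 - 1) = 2^3 = 8
Verification: sum of C(4,k) for even k = 1 + 6 + 1 = 8
Result = 8


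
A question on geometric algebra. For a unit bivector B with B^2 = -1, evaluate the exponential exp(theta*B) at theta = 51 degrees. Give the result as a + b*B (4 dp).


For a unit bivector B with B^2 = -1, the exponential series gives
e^(theta*B) = cos(theta) + sin(theta)*B (the GA analogue of Euler's formula).
theta = 51 degrees = 0.890118 rad
cos(51 deg) = 0.6293
sin(51 deg) = 0.7771
exp(theta*B) = 0.6293 + 0.7771*B


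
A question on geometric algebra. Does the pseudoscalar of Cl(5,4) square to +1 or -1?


The pseudoscalar I = e1...e_n (product of all n generators) of Cl(p,q) satisfies I^2 = (-1)^(q + n(n-1)/2).
p = 5, q = 4, n = p + q = 9
n(n-1)/2 = 9 * 8 / 2 = 36
Exponent = q + n(n-1)/2 = 4 + 36 = 40
I^2 = (-1)^40 = +1


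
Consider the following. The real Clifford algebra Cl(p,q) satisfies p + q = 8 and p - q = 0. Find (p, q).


We need p + q = 8 and p - q = 0.
Adding: 2p = 8 + 0 = 8, so p = 4.
Then q = 8 - 4 = 4.
(p, q) = (4, 4)


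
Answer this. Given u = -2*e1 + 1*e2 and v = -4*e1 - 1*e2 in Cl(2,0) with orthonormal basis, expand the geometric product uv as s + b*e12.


Expand: (-2*e1 + 1*e2)(-4*e1 - 1*e2)
= (-2)*(-4)*e1e1 + (-2)*(-1)*e1e2 + 1*(-4)*e2e1 + 1*(-1)*e2e2
Using e1^2 = e2^2 = 1, e2e1 = -e1e2:
Scalar part s = (-2)*(-4) + 1*(-1) = 8 + (-1) = 7
Bivector part b = (-2)*(-1) - 1*(-4) = 2 - (-4) = 6
uv = 7 + 6*e12


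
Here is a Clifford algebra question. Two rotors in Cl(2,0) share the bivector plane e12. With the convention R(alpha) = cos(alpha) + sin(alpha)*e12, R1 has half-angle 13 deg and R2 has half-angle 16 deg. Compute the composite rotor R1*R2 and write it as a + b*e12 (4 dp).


Same-plane rotors commute and their half-angles add:
R1*R2 = cos(a1 + a2) + sin(a1 + a2)*e12.
a1 + a2 = 13 + 16 = 29 deg
cos(29 deg) = 0.8746
sin(29 deg) = 0.4848
R1*R2 = 0.8746 + 0.4848*e12


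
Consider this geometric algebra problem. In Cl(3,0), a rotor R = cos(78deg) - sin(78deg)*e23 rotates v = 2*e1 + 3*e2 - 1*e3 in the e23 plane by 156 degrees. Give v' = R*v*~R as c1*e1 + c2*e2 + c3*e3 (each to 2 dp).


Rotor R = cos(78deg) - sin(78deg)*e23
Rotation angle theta = 2 * 78 = 156 degrees in the e23 plane (e2 -> e3).
The component perpendicular to the plane (e1) is invariant: v'_1 = v1 = 2.00
cos(156deg) = -0.9135, sin(156deg) = 0.4067
v'_2 = v2*cos(theta) - v3*sin(theta) = 3*(-0.9135) - (-1)*0.4067 = -2.33
v'_3 = v2*sin(theta) + v3*cos(theta) = 3*0.4067 + (-1)*(-0.9135) = 2.13
v' = 2.00*e1 - 2.33*e2 + 2.13*e3


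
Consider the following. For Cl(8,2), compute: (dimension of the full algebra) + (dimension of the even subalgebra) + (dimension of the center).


n = 8 + 2 = 10
Total dim = 2^10 = 1024
Even subalgebra dim = 2^9 = 512
n is even, so center dim = 1
Sum = 1024 + 512 + 1 = 1537


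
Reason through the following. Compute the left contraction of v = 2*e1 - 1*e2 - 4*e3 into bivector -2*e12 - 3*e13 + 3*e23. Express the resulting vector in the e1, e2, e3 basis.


Left contraction v _| B = <vB>_1 (grade-1 part of the geometric product vB).
Using e1_|e12 = e2, e2_|e12 = -e1, e1_|e13 = e3, e3_|e13 = -e1, e2_|e23 = e3, e3_|e23 = -e2:
e1 coeff: -v2*b12 - v3*b13 = -(-1)*(-2) - (-4)*(-3) = -14
e2 coeff: v1*b12 - v3*b23 = (2)*(-2) - (-4)*(3) = 8
e3 coeff: v1*b13 + v2*b23 = (2)*(-3) + (-1)*(3) = -9
v _| B = -14*e1 + 8*e2 - 9*e3


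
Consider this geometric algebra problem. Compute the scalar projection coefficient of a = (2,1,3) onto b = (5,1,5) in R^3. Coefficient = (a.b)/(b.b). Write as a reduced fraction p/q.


Projection coefficient = (a . b) / (b . b)
a . b = 2*5 + 1*1 + 3*5
= 10 + 1 + 15 = 26
b . b = 5^2 + 1^2 + 5^2
= 25 + 1 + 25 = 51
Coefficient = 26/51
In lowest terms: 26/51


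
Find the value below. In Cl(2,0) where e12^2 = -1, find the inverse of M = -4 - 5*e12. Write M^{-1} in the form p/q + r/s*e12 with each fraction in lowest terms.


M = -4 - 5*e12, where e12^2 = -1.
Since M commutes with its reverse ~M = a - b*e12, M * ~M = a^2 - b^2*e12^2 = a^2 + b^2.
So M^{-1} = ~M / (a^2 + b^2) = (a - b*e12)/(a^2 + b^2).
a^2 + b^2 = 16 + 25 = 41
Scalar part = -4/41 = -4/41
Bivector coeff = 5/41 = 5/41
M^{-1} = -4/41 + 5/41*e12


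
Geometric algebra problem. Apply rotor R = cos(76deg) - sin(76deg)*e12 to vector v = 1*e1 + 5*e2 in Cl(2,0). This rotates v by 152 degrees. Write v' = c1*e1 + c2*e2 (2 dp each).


Rotor R = cos(76deg) - sin(76deg)*e12
Rotation angle theta = 2 * 76 = 152 degrees
v' = R*v*~R rotates v by theta.
cos(152deg) = -0.8829, sin(152deg) = 0.4695
v'_1 = 1*cos(152deg) - 5*sin(152deg)
= 1*(-0.8829) - 5*0.4695
= -3.23
v'_2 = 1*sin(152deg) + 5*cos(152deg)
= 1*0.4695 + 5*(-0.8829)
= -3.95
v' = -3.23*e1 - 3.95*e2


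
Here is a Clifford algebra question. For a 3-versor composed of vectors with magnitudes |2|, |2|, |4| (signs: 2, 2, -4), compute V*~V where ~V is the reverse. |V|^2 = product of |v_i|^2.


Each vector v_i has |v_i|^2 = s_i^2
Squared scales: 2^2 = 4, 2^2 = 4, (-4)^2 = 16
|V|^2 = 4 * 4 * 16
= 256


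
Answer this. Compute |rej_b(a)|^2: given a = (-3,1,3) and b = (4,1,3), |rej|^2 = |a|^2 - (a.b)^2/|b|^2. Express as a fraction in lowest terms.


|a|^2 = (-3)^2 + 1^2 + 3^2 = 19
|b|^2 = 4^2 + 1^2 + 3^2 = 26
a . b = (-3)*4 + 1*1 + 3*3 = -2
(a.b)^2 = (-2)^2 = 4
|rej|^2 = 19 - 4/26
= (494 - 4)/26
= 490/26
In lowest terms: 245/13


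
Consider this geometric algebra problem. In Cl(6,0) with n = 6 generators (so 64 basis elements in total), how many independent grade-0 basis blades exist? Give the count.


Number of grade-k basis blades in Cl(p,q) with n = p + q is C(n, k).
n = 6 + 0 = 6
C(6, 0) = 6! / (0! * 6!)
= 720 / (1 * 720)
= 1


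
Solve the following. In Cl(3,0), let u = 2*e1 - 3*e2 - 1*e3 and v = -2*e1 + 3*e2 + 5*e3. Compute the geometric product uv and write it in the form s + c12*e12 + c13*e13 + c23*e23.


In Cl(3,0): e_i^2 = 1, e_ie_j = -e_je_i for i != j.
Scalar part = u . v = 2*(-2) + (-3)*3 + (-1)*5
= -4 + (-9) + (-5) = -18
e12 coeff = 2*3 - (-3)*(-2) = 6 - 6 = 0
e13 coeff = 2*5 - (-1)*(-2) = 10 - 2 = 8
e23 coeff = (-3)*5 - (-1)*3 = -15 - (-3) = -12
uv = -18 + 0*e12 + 8*e13 - 12*e23


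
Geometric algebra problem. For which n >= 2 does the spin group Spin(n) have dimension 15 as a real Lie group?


dim Spin(n) = dim so(n) = n(n-1)/2.
Solve n(n-1)/2 = 15, i.e. n^2 - n - 30 = 0.
Discriminant = 1 + 8*15 = 121
n = (1 + sqrt(121))/2 = (1 + 11)/2 = 6


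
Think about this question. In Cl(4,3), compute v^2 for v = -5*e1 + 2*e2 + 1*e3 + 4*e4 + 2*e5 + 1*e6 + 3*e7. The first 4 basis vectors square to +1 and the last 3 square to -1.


v^2 = sum of c_i^2 * e_i^2
Positive signature terms (e_i^2 = +1): (-5)^2 + 2^2 + 1^2 + 4^2 = 46
Negative signature terms (e_j^2 = -1): 2^2 + 1^2 + 3^2 = 14
v^2 = 46 - 14 = 32


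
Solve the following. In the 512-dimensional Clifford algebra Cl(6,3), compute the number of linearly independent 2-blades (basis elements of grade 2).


Number of grade-k basis blades in Cl(p,q) with n = p + q is C(n, k).
n = 6 + 3 = 9
C(9, 2) = 9! / (2! * 7!)
= 362880 / (2 * 5040)
= 36


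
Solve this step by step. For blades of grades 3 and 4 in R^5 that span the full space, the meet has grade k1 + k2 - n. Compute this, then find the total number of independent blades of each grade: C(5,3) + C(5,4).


Meet grade = grade(A) + grade(B) - n
= 3 + 4 - 5 = 2
C(5,3) = 10
C(5,4) = 5
dim_A + dim_B = 10 + 5 = 15


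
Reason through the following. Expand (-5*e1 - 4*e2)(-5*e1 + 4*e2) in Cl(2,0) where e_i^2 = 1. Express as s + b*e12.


Expand: (-5*e1 - 4*e2)(-5*e1 + 4*e2)
= (-5)*(-5)*e1e1 + (-5)*4*e1e2 + (-4)*(-5)*e2e1 + (-4)*4*e2e2
Using e1^2 = e2^2 = 1, e2e1 = -e1e2:
Scalar part s = (-5)*(-5) + (-4)*4 = 25 + (-16) = 9
Bivector part b = (-5)*4 - (-4)*(-5) = -20 - 20 = -40
uv = 9 - 40*e12


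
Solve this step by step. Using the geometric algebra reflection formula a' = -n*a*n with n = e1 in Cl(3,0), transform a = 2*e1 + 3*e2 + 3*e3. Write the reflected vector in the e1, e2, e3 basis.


Reflection formula: a' = -n*a*n, with n = e1 (unit vector, n^2 = 1).
For reflection through hyperplane perp to e1:
The component along e1 flips sign, others stay.
a = (2, 3, 3)
a' = (-2, 3, 3)
a' = -2*e1 + 3*e2 + 3*e3


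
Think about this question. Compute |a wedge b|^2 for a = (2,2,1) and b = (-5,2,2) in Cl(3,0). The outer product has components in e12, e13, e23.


a wedge b = (a1*b2 - a2*b1)*e12 + (a1*b3 - a3*b1)*e13 + (a2*b3 - a3*b2)*e23
e12 coeff: 2*2 - 2*(-5) = 4 - (-10) = 14
e13 coeff: 2*2 - 1*(-5) = 4 - (-5) = 9
e23 coeff: 2*2 - 1*2 = 4 - 2 = 2
|a wedge b|^2 = 14^2 + 9^2 + 2^2
= 196 + 81 + 4
= 281


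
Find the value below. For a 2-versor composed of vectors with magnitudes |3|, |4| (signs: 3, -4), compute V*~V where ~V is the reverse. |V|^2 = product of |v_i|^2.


Each vector v_i has |v_i|^2 = s_i^2
Squared scales: 3^2 = 9, (-4)^2 = 16
|V|^2 = 9 * 16
= 144


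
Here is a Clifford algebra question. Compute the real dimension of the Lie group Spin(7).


Spin(n) double-covers SO(n); both have Lie algebra so(n) of dimension n(n-1)/2.
n = 7
n(n-1) = 7 * 6 = 42
dim Spin(7) = 42/2 = 21


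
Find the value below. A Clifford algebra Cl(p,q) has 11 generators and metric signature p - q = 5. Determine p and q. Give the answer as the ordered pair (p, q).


We need p + q = 11 and p - q = 5.
Adding: 2p = 11 + 5 = 16, so p = 8.
Then q = 11 - 8 = 3.
(p, q) = (8, 3)


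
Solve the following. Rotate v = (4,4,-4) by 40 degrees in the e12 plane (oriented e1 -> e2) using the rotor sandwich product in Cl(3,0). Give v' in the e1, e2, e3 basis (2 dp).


Rotor R = cos(20deg) - sin(20deg)*e12
Rotation angle theta = 2 * 20 = 40 degrees in the e12 plane (e1 -> e2).
The component perpendicular to the plane (e3) is invariant: v'_3 = v3 = -4.00
cos(40deg) = 0.7660, sin(40deg) = 0.6428
v'_1 = v1*cos(theta) - v2*sin(theta) = 4*0.7660 - 4*0.6428 = 0.49
v'_2 = v1*sin(theta) + v2*cos(theta) = 4*0.6428 + 4*0.7660 = 5.64
v' = 0.49*e1 + 5.64*e2 - 4.00*e3


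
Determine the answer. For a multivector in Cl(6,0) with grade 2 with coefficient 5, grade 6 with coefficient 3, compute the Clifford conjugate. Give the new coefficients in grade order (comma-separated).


Clifford conjugate sign for grade k: (-1)^(k(k+1)/2)
Grade 2: (-1)^(2*3/2) = (-1)^3 = -1, coeff 5 -> -5
Grade 6: (-1)^(6*7/2) = (-1)^21 = -1, coeff 3 -> -3
Conjugated coefficients: -5, -3


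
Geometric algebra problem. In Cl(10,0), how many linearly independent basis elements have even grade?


Even subalgebra dimension = 2^(n-1)
n = 10 + 0 = 10
2^(10 - 1) = 2^9 = 512
Verification: sum of C(10,k) for even k = 1 + 45 + 210 + 210 + 45 + 1 = 512
Result = 512


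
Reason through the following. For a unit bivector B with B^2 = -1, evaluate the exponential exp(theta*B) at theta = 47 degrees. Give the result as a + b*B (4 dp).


For a unit bivector B with B^2 = -1, the exponential series gives
e^(theta*B) = cos(theta) + sin(theta)*B (the GA analogue of Euler's formula).
theta = 47 degrees = 0.820305 rad
cos(47 deg) = 0.6820
sin(47 deg) = 0.7314
exp(theta*B) = 0.6820 + 0.7314*B


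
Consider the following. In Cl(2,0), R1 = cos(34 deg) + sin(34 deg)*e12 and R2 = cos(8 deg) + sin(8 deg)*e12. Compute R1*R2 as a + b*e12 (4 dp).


Same-plane rotors commute and their half-angles add:
R1*R2 = cos(a1 + a2) + sin(a1 + a2)*e12.
a1 + a2 = 34 + 8 = 42 deg
cos(42 deg) = 0.7431
sin(42 deg) = 0.6691
R1*R2 = 0.7431 + 0.6691*e12


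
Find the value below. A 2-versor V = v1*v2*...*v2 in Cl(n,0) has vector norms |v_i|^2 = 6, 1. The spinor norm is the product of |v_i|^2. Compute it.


Spinor norm N(V) = |v1|^2 * |v2|^2 * ... * |v2|^2
= 6 * 1
Running product: 6, 6
N(V) = 6


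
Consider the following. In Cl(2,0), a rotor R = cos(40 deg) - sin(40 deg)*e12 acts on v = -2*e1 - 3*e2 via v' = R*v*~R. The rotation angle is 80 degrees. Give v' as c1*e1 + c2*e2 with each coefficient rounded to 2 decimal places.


Rotor R = cos(40deg) - sin(40deg)*e12
Rotation angle theta = 2 * 40 = 80 degrees
v' = R*v*~R rotates v by theta.
cos(80deg) = 0.1736, sin(80deg) = 0.9848
v'_1 = -2*cos(80deg) - (-3)*sin(80deg)
= -2*0.1736 - (-3)*0.9848
= 2.61
v'_2 = -2*sin(80deg) + (-3)*cos(80deg)
= -2*0.9848 + (-3)*0.1736
= -2.49
v' = 2.61*e1 - 2.49*e2


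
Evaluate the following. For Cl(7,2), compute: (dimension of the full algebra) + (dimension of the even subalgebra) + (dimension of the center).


n = 7 + 2 = 9
Total dim = 2^9 = 512
Even subalgebra dim = 2^8 = 256
n is odd, so center dim = 2
Sum = 512 + 256 + 2 = 770


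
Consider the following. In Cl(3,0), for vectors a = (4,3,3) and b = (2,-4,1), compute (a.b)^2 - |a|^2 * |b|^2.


a . b = 4*2 + 3*(-4) + 3*1
= 8 + (-12) + 3 = -1
|a|^2 = 4^2 + 3^2 + 3^2 = 34
|b|^2 = 2^2 + (-4)^2 + 1^2 = 21
(a.b)^2 = (-1)^2 = 1
|a|^2 * |b|^2 = 34 * 21 = 714
Result = 1 - 714 = -713


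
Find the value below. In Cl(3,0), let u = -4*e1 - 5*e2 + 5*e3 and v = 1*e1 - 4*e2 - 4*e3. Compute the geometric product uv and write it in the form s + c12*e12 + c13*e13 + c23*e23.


In Cl(3,0): e_i^2 = 1, e_ie_j = -e_je_i for i != j.
Scalar part = u . v = (-4)*1 + (-5)*(-4) + 5*(-4)
= -4 + 20 + (-20) = -4
e12 coeff = (-4)*(-4) - (-5)*1 = 16 - (-5) = 21
e13 coeff = (-4)*(-4) - 5*1 = 16 - 5 = 11
e23 coeff = (-5)*(-4) - 5*(-4) = 20 - (-20) = 40
uv = -4 + 21*e12 + 11*e13 + 40*e23


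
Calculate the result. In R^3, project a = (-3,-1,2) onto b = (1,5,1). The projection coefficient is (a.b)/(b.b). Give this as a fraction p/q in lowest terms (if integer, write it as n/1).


Projection coefficient = (a . b) / (b . b)
a . b = (-3)*1 + (-1)*5 + 2*1
= -3 + (-5) + 2 = -6
b . b = 1^2 + 5^2 + 1^2
= 1 + 25 + 1 = 27
Coefficient = -6/27
In lowest terms: -2/9


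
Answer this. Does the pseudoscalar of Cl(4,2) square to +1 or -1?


The pseudoscalar I = e1...e_n (product of all n generators) of Cl(p,q) satisfies I^2 = (-1)^(q + n(n-1)/2).
p = 4, q = 2, n = p + q = 6
n(n-1)/2 = 6 * 5 / 2 = 15
Exponent = q + n(n-1)/2 = 2 + 15 = 17
I^2 = (-1)^17 = -1


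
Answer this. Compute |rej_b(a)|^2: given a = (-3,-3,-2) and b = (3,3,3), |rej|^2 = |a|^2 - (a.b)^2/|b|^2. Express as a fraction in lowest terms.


|a|^2 = (-3)^2 + (-3)^2 + (-2)^2 = 22
|b|^2 = 3^2 + 3^2 + 3^2 = 27
a . b = (-3)*3 + (-3)*3 + (-2)*3 = -24
(a.b)^2 = (-24)^2 = 576
|rej|^2 = 22 - 576/27
= (594 - 576)/27
= 18/27
In lowest terms: 2/3


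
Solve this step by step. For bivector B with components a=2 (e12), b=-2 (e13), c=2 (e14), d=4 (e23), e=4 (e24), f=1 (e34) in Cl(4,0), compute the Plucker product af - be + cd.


Plucker relation: af - be + cd
a*f = 2*1 = 2
b*e = (-2)*4 = -8
c*d = 2*4 = 8
af - be + cd = 2 - (-8) + 8
= 18


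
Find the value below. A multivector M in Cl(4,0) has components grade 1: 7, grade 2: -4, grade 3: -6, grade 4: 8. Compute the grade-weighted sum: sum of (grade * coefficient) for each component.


Grade-weighted sum = sum of grade_k * coefficient_k
1*7 = 7
2*(-4) = -8
3*(-6) = -18
4*8 = 32
Total = 7 + (-8) + (-18) + 32 = 13


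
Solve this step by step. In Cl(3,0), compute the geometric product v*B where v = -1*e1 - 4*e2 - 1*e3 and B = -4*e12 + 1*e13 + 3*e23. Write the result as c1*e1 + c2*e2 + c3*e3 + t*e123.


vB has grade-1 (vector) and grade-3 (trivector) parts: vB = (v _| B) + (v ^ B).
Vector part <vB>_1:
  e1: -v2*b12 - v3*b13 = -(-4)*(-4) - (-1)*(1) = -15
  e2: v1*b12 - v3*b23 = (-1)*(-4) - (-1)*(3) = 7
  e3: v1*b13 + v2*b23 = (-1)*(1) + (-4)*(3) = -13
Trivector part <vB>_3:
  e123: v1*b23 - v2*b13 + v3*b12 = (-1)*(3) - (-4)*(1) + (-1)*(-4) = 5
vB = -15*e1 + 7*e2 - 13*e3 + 5*e123


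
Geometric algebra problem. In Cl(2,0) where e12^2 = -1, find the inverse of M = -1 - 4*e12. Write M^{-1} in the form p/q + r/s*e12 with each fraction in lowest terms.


M = -1 - 4*e12, where e12^2 = -1.
Since M commutes with its reverse ~M = a - b*e12, M * ~M = a^2 - b^2*e12^2 = a^2 + b^2.
So M^{-1} = ~M / (a^2 + b^2) = (a - b*e12)/(a^2 + b^2).
a^2 + b^2 = 1 + 16 = 17
Scalar part = -1/17 = -1/17
Bivector coeff = 4/17 = 4/17
M^{-1} = -1/17 + 4/17*e12


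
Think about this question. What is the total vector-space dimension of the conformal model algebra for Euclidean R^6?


The conformal model of R^6 uses Cl(7,1): the 6 Euclidean generators plus two extra orthogonal generators e+ (e+^2 = +1) and e- (e-^2 = -1), from which the null vectors e0, einf are built.
Number of generators m = 6 + 2 = 8.
dim Cl(p,q) = 2^m = 2^8 = 256


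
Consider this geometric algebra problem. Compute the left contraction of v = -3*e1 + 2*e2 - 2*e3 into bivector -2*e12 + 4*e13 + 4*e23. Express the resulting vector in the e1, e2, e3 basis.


Left contraction v _| B = <vB>_1 (grade-1 part of the geometric product vB).
Using e1_|e12 = e2, e2_|e12 = -e1, e1_|e13 = e3, e3_|e13 = -e1, e2_|e23 = e3, e3_|e23 = -e2:
e1 coeff: -v2*b12 - v3*b13 = -(2)*(-2) - (-2)*(4) = 12
e2 coeff: v1*b12 - v3*b23 = (-3)*(-2) - (-2)*(4) = 14
e3 coeff: v1*b13 + v2*b23 = (-3)*(4) + (2)*(4) = -4
v _| B = 12*e1 + 14*e2 - 4*e3


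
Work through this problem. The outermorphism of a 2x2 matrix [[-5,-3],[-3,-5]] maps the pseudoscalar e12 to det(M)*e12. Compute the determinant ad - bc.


The outermorphism of a linear map f sends e1^e2 to f(e1)^f(e2).
f(e1) = -5*e1 - 3*e2
f(e2) = -3*e1 - 5*e2
f(e1) ^ f(e2) = (-5*e1 - 3*e2) ^ (-3*e1 - 5*e2)
= (-5)*(-5)*e12 + (-3)*(-3)*e21
= (25 - 9)*e12
= 16*e12
Coefficient = 16


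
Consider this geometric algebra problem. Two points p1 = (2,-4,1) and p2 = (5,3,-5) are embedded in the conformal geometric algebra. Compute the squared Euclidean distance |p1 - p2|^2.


p1 - p2 = (-3, -7, 6)
|p1 - p2|^2 = (-3)^2 + (-7)^2 + 6^2
= 9 + 49 + 36
= 94


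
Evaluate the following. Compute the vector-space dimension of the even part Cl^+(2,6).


Even subalgebra dimension = 2^(n-1)
n = 2 + 6 = 8
2^(8 - 1) = 2^7 = 128
Verification: sum of C(8,k) for even k = 1 + 28 + 70 + 28 + 1 = 128
Result = 128


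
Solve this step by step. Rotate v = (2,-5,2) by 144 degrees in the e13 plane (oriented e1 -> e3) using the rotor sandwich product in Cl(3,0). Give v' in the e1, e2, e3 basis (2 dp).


Rotor R = cos(72deg) - sin(72deg)*e13
Rotation angle theta = 2 * 72 = 144 degrees in the e13 plane (e1 -> e3).
The component perpendicular to the plane (e2) is invariant: v'_2 = v2 = -5.00
cos(144deg) = -0.8090, sin(144deg) = 0.5878
v'_1 = v1*cos(theta) - v3*sin(theta) = 2*(-0.8090) - 2*0.5878 = -2.79
v'_3 = v1*sin(theta) + v3*cos(theta) = 2*0.5878 + 2*(-0.8090) = -0.44
v' = -2.79*e1 - 5.00*e2 - 0.44*e3


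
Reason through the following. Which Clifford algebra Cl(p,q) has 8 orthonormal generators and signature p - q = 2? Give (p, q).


We need p + q = 8 and p - q = 2.
Adding: 2p = 8 + 2 = 10, so p = 5.
Then q = 8 - 5 = 3.
(p, q) = (5, 3)


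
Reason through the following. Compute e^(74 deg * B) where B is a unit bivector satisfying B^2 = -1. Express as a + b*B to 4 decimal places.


For a unit bivector B with B^2 = -1, the exponential series gives
e^(theta*B) = cos(theta) + sin(theta)*B (the GA analogue of Euler's formula).
theta = 74 degrees = 1.291544 rad
cos(74 deg) = 0.2756
sin(74 deg) = 0.9613
exp(theta*B) = 0.2756 + 0.9613*B
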